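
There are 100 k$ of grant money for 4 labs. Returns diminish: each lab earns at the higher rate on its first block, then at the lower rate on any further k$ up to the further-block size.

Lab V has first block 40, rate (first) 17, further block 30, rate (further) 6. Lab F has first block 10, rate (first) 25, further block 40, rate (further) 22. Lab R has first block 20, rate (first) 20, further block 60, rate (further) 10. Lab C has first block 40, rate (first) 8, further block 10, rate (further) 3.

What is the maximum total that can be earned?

Rank every tier by rate: Lab F/first 25 > Lab F/second 22 > Lab R/first 20 > Lab V/first 17 > Lab R/second 10 > Lab C/first 8 > Lab V/second 6 > Lab C/second 3.
Fill Lab F first block (10 at 25) — 90 left.
Lab F/second (22): +40 — 50 left.
Lab R first at 20: fill all 20 — 30 left.
Lab V/first: +30 of 40 at 17; pool empty.
Total = 25×10 + 22×40 + 20×20 + 17×30 = 2040.

2040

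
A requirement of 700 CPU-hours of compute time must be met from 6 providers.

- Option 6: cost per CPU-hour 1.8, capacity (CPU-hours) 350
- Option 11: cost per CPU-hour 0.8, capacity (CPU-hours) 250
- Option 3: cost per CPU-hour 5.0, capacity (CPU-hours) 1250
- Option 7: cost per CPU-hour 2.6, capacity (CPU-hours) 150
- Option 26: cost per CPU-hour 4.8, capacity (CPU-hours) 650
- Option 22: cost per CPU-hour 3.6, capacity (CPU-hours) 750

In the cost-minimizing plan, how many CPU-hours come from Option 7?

100

Use providers in increasing cost order.
Take 250 from Option 11 at 0.8 → need 450 more.
Option 6 (1.8): use full 350 → 100 CPU-hours to go.
Take 100 from Option 7 at 2.6 to finish.
Option 22, Option 26, Option 3: unused.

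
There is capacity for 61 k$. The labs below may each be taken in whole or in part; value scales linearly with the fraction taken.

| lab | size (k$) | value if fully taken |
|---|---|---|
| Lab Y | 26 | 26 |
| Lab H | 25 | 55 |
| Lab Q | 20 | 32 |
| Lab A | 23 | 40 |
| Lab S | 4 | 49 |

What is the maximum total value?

158.4

Rank by value-to-size ratio: Lab S 49/4≈12.2, Lab H 55/25≈2.2, Lab A 40/23≈1.74, Lab Q 32/20≈1.6, Lab Y 26/26≈1.
Take all of Lab S (4 k$, value 49) → 57 k$ left.
All 25 k$ of Lab H fit (value 55) → 32 remain.
Lab A: take in full, 23 k$ for value 40 → 9 left.
Fill the last 9 k$ with part of Lab Q: 9/20 of it earns 14.4.
Total value = 158.4.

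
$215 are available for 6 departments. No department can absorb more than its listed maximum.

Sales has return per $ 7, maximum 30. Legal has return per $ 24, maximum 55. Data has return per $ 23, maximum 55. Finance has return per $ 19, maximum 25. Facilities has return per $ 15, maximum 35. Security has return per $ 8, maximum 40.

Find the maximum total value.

3940

Highest return per $ first: Legal 24 > Data 23 > Finance 19 > Facilities 15 > Security 8 > Sales 7.
Legal: +55 to 55 (cap) — 160 left.
Give Data 55 to hit its cap of 55 — 105 left.
Finance takes 25 to reach its cap of 25 — 80 left.
Facilities takes 35 to reach its cap of 35 — 45 left.
Security takes 40 to reach its cap of 40 — 5 left.
Sales has room for 30 but only 5 remain, so it gets 5.
Total = 7×5 + 24×55 + 23×55 + 19×25 + 15×35 + 8×40 = 3940.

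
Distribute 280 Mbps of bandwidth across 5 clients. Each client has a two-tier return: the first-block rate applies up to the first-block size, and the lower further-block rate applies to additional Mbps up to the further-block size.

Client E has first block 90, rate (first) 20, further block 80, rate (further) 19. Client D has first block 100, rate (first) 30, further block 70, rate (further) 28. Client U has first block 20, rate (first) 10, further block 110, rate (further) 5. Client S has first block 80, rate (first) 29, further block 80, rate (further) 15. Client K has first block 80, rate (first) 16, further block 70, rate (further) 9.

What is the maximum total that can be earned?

7880

Order all 10 blocks by rate: Client D/first 30 > Client S/first 29 > Client D/second 28 > Client E/first 20 > Client E/second 19 > Client K/first 16 > Client S/second 15 > Client U/first 10 > Client K/second 9 > Client U/second 5.
Client D first at 30: fill all 100 → 180 left.
Client S/first (29): +80 → 100 left.
Client D/second (28): +70 → 30 left.
Client E/first: +30 of 90 at 20; pool empty.
Total = 30×100 + 29×80 + 28×70 + 20×30 = 7880.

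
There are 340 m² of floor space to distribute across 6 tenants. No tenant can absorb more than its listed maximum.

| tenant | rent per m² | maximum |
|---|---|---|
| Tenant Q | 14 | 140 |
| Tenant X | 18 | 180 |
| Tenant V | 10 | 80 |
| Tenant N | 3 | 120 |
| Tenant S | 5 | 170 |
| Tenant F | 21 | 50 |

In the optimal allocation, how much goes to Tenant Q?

110

Highest rent per m² first: Tenant F 21 > Tenant X 18 > Tenant Q 14 > Tenant V 10 > Tenant S 5 > Tenant N 3.
Tenant F takes 50 to reach its cap of 50 — 290 left.
Give Tenant X 180 to hit its cap of 180 — 110 left.
Tenant Q has room for 140 but only 110 remain, so it gets 110.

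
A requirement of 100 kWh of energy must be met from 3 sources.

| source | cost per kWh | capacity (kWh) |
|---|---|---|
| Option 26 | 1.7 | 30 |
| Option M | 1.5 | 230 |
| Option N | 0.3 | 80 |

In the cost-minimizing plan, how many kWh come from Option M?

Fill from the cheapest source first.
Option N (0.3): use full 80 → 20 kWh to go.
Option M at 1.5: take 20 of its 230 → requirement met.
Option 26: unused.

20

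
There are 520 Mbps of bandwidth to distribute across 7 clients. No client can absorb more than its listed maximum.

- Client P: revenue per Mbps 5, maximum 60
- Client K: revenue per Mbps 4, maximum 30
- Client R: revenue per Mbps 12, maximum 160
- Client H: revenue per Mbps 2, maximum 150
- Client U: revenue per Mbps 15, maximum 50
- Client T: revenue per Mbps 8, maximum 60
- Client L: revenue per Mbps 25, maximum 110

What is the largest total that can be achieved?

Order the clients by revenue per Mbps: Client L 25 > Client U 15 > Client R 12 > Client T 8 > Client P 5 > Client K 4 > Client H 2.
Give Client L 110 to hit its cap of 110 — 410 left.
Client U: +50 to 50 (cap) — 360 left.
Client R: +160 to 160 (cap) — 200 left.
Client T: +60 to 60 (cap) — 140 left.
Client P takes 60 to reach its cap of 60 — 80 left.
Client K: +30 to 30 (cap) — 50 left.
Client H: +50 (room for 150) → 50. Pool exhausted.
Total = 5×60 + 4×30 + 12×160 + 2×50 + 15×50 + 8×60 + 25×110 = 6420.

6420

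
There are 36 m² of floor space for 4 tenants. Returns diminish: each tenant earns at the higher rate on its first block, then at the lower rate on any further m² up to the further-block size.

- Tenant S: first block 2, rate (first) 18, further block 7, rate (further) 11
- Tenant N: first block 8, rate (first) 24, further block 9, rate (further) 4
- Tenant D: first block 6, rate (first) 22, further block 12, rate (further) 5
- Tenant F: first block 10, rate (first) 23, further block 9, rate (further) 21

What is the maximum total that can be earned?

Order all 8 blocks by rate: Tenant N/T1 24 > Tenant F/T1 23 > Tenant D/T1 22 > Tenant F/T2 21 > Tenant S/T1 18 > Tenant S/T2 11 > Tenant D/T2 5 > Tenant N/T2 4.
Fill Tenant N T1 block (8 at 24) ; 28 left.
Tenant F T1 at 23: fill all 10 ; 18 left.
Fill Tenant D T1 block (6 at 22) ; 12 left.
Tenant F/T2 (21): +9 ; 3 left.
Tenant S/T1 (18): +2 ; 1 left.
Tenant S T2 at 11: only 1 left, fill 1.
Total = 24×8 + 23×10 + 22×6 + 21×9 + 18×2 + 11×1 = 790.

790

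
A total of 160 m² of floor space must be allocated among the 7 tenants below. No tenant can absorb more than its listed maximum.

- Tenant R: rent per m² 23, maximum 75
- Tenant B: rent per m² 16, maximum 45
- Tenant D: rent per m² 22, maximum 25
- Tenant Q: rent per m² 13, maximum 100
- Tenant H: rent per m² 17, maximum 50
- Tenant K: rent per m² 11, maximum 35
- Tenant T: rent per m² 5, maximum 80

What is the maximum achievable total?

3285

Order the tenants by rent per m²: Tenant R 23 > Tenant D 22 > Tenant H 17 > Tenant B 16 > Tenant Q 13 > Tenant K 11 > Tenant T 5.
Tenant R: +75 to 75 (cap) → 85 left.
Give Tenant D 25 to hit its cap of 25 → 60 left.
Tenant H: +50 to 50 (cap) → 10 left.
Tenant B: +10 (room for 45) → 10. Pool exhausted.
Total = 23×75 + 16×10 + 22×25 + 17×50 = 3285.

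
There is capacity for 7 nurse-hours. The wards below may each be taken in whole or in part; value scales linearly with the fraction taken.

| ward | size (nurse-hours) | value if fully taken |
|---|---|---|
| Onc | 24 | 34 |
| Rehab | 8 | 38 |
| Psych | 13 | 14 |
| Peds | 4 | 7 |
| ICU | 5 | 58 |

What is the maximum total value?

Rank by value-to-size ratio: ICU 58/5≈11.6, Rehab 38/8≈4.75, Peds 7/4≈1.75, Onc 34/24≈1.42, Psych 14/13≈1.08.
Take all of ICU (5 nurse-hours, value 58) ; 2 nurse-hours left.
2 nurse-hours left: a 2/8 share of Rehab gives 38×2/8 = 9.5.
Total value = 67.5.

67.5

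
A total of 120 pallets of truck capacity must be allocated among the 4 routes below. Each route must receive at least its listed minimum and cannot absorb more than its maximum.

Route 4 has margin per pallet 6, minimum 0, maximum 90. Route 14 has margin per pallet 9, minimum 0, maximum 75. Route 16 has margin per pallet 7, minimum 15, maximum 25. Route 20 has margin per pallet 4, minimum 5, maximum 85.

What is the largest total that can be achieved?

Meeting every minimum uses 0+0+15+5 = 20 pallets, leaving 100.
Order the routes by margin per pallet: Route 14 9 > Route 16 7 > Route 4 6 > Route 20 4.
Give Route 14 75 more to hit its cap of 75 ; 25 left.
Give Route 16 10 more to hit its cap of 25 ; 15 left.
Route 4 has room for 90 more but only 15 remain, so it gets 15.
Total = 6×15 + 9×75 + 7×25 + 4×5 = 960.

960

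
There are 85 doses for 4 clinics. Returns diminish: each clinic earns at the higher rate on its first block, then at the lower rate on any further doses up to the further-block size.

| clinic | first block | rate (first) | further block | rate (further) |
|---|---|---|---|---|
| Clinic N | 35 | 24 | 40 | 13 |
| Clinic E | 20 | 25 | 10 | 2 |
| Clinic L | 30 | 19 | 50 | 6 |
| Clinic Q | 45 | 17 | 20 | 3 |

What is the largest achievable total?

1910

Treat each block as its own option and order by rate: Clinic E/first 25 > Clinic N/first 24 > Clinic L/first 19 > Clinic Q/first 17 > Clinic N/second 13 > Clinic L/second 6 > Clinic Q/second 3 > Clinic E/second 2.
Fill Clinic E first block (20 at 25) → 65 left.
Clinic N first at 24: fill all 35 → 30 left.
Clinic L first at 19: fill all 30 → 0 left.
Total = 25×20 + 24×35 + 19×30 = 1910.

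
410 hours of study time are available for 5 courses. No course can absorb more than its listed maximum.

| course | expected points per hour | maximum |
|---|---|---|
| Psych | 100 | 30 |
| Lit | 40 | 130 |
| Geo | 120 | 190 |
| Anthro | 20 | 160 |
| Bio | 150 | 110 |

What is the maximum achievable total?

Order the courses by expected points per hour: Bio 150 > Geo 120 > Psych 100 > Lit 40 > Anthro 20.
Bio: +110 to 110 (cap) ; 300 left.
Geo takes 190 to reach its cap of 190 ; 110 left.
Psych takes 30 to reach its cap of 30 ; 80 left.
Only 80 left; Lit takes them to reach 80.
Total = 100×30 + 40×80 + 120×190 + 150×110 = 45500.

45500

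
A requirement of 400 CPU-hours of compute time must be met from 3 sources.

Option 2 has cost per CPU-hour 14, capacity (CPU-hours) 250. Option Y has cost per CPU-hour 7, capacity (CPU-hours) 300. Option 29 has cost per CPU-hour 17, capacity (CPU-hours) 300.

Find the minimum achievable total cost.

3500

Cheapest first:
Take 300 from Option Y at 7 → need 100 more.
Take 100 from Option 2 at 14 to finish.
Option 29: unused.
Cost = 300×7 + 100×14 = 3500.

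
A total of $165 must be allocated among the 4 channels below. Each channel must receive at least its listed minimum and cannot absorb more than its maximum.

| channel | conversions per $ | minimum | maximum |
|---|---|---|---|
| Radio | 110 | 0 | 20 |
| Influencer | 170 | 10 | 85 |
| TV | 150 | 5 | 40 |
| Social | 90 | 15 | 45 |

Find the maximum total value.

24450

Meeting every minimum uses 0+10+5+15 = 30 $, leaving 135.
Highest conversions per $ first: Influencer 170 > TV 150 > Radio 110 > Social 90.
Influencer: +75 to 85 (cap) ; 60 left.
TV takes 35 more to reach its cap of 40 ; 25 left.
Radio takes 20 more to reach its cap of 20 ; 5 left.
Social: +5 (room for 30) → 20. Pool exhausted.
Total = 110×20 + 170×85 + 150×40 + 90×20 = 24450.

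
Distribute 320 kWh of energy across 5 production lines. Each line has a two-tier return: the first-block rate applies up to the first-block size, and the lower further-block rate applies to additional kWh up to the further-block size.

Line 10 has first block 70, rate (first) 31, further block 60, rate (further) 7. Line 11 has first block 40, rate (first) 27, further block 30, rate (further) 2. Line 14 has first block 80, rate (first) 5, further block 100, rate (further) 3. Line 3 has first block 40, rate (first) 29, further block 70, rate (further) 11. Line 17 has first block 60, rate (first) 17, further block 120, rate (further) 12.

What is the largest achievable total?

Rank every tier by rate: Line 10/tier1 31 > Line 3/tier1 29 > Line 11/tier1 27 > Line 17/tier1 17 > Line 17/tier2 12 > Line 3/tier2 11 > Line 10/tier2 7 > Line 14/tier1 5 > Line 14/tier2 3 > Line 11/tier2 2.
Line 10/tier1 (31): +70 — 250 left.
Fill Line 3 tier1 block (40 at 29) — 210 left.
Line 11 tier1 at 27: fill all 40 — 170 left.
Line 17/tier1 (17): +60 — 110 left.
110 remain; put them into Line 17 tier2 at 12.
Total = 31×70 + 29×40 + 27×40 + 17×60 + 12×110 = 6750.

6750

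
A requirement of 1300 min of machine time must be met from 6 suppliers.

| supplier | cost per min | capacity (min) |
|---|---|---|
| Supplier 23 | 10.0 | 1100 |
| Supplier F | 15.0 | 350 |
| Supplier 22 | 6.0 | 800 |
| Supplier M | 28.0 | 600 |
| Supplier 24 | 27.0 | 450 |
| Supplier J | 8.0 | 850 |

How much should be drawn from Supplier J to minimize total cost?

Cheapest first:
Supplier 22 at 6.0: take all 800 min — 500 still needed.
Take 500 from Supplier J at 8.0 to finish.
Supplier 23, Supplier F, Supplier 24, Supplier M: unused.

500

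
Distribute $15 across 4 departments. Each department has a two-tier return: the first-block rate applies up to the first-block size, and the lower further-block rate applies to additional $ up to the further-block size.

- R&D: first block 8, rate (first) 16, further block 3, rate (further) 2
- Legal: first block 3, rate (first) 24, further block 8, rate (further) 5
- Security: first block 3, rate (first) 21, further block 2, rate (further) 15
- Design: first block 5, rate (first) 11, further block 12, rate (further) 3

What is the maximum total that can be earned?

278

Order all 8 blocks by rate: Legal/T1 24 > Security/T1 21 > R&D/T1 16 > Security/T2 15 > Design/T1 11 > Legal/T2 5 > Design/T2 3 > R&D/T2 2.
Legal/T1 (24): +3 ; 12 left.
Security T1 at 21: fill all 3 ; 9 left.
Fill R&D T1 block (8 at 16) ; 1 left.
1 remain; put them into Security T2 at 15.
Total = 24×3 + 21×3 + 16×8 + 15×1 = 278.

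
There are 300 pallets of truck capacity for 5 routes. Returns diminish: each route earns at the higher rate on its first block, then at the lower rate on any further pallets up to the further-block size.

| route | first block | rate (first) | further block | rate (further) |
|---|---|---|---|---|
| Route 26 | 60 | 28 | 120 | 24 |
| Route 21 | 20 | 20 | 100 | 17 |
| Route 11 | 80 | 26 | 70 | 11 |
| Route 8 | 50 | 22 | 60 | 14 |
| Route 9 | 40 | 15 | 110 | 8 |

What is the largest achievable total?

Treat each block as its own option and order by rate: Route 26/T1 28 > Route 11/T1 26 > Route 26/T2 24 > Route 8/T1 22 > Route 21/T1 20 > Route 21/T2 17 > Route 9/T1 15 > Route 8/T2 14 > Route 11/T2 11 > Route 9/T2 8.
Route 26/T1 (28): +60 — 240 left.
Route 11 T1 at 26: fill all 80 — 160 left.
Route 26 T2 at 24: fill all 120 — 40 left.
Route 8/T1: +40 of 50 at 22; pool empty.
Total = 28×60 + 26×80 + 24×120 + 22×40 = 7520.

7520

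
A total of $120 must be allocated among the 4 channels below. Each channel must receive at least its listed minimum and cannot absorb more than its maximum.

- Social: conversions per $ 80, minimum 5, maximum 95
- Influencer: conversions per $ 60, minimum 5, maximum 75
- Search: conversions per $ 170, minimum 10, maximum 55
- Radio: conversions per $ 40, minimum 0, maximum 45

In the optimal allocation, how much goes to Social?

60

Meeting every minimum uses 5+5+10+0 = 20 $, leaving 100.
Order the channels by conversions per $: Search 170 > Social 80 > Influencer 60 > Radio 40.
Search takes 45 more to reach its cap of 55 → 55 left.
Social has room for 90 more but only 55 remain, so it gets 60.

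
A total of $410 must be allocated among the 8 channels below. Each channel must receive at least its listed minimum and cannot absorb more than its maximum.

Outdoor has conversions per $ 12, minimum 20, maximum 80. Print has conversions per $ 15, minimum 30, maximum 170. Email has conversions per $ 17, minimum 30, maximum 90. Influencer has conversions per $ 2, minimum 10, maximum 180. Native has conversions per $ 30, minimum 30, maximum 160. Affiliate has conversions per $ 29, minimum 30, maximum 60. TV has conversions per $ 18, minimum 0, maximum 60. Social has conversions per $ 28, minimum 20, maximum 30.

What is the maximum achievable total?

9850

Meeting every minimum uses 20+30+30+10+30+30+0+20 = 170 $, leaving 240.
Order the channels by conversions per $: Native 30 > Affiliate 29 > Social 28 > TV 18 > Email 17 > Print 15 > Outdoor 12 > Influencer 2.
Give Native 130 more to hit its cap of 160 ; 110 left.
Affiliate takes 30 more to reach its cap of 60 ; 80 left.
Social: +10 to 30 (cap) ; 70 left.
TV: +60 to 60 (cap) ; 10 left.
Email: +10 (room for 60) → 40. Pool exhausted.
Total = 12×20 + 15×30 + 17×40 + 2×10 + 30×160 + 29×60 + 18×60 + 28×30 = 9850.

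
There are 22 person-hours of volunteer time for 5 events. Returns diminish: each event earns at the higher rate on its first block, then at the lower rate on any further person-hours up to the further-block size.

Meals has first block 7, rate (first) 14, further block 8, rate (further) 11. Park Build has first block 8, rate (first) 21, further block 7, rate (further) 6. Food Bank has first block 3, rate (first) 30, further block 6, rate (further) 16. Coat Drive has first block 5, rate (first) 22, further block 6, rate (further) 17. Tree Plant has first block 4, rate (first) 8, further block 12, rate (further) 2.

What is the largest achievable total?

Order all 10 blocks by rate: Food Bank/T1 30 > Coat Drive/T1 22 > Park Build/T1 21 > Coat Drive/T2 17 > Food Bank/T2 16 > Meals/T1 14 > Meals/T2 11 > Tree Plant/T1 8 > Park Build/T2 6 > Tree Plant/T2 2.
Food Bank/T1 (30): +3 ; 19 left.
Fill Coat Drive T1 block (5 at 22) ; 14 left.
Fill Park Build T1 block (8 at 21) ; 6 left.
Fill Coat Drive T2 block (6 at 17) ; 0 left.
Total = 30×3 + 22×5 + 21×8 + 17×6 = 470.

470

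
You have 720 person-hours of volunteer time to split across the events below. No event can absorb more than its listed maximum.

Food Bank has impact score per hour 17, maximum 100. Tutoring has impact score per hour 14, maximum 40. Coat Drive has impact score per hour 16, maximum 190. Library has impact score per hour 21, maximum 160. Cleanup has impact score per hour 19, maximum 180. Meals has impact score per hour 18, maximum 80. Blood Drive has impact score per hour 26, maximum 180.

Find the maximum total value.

14920

Highest impact score per hour first: Blood Drive 26 > Library 21 > Cleanup 19 > Meals 18 > Food Bank 17 > Coat Drive 16 > Tutoring 14.
Blood Drive takes 180 to reach its cap of 180 — 540 left.
Library: +160 to 160 (cap) — 380 left.
Cleanup: +180 to 180 (cap) — 200 left.
Meals: +80 to 80 (cap) — 120 left.
Food Bank: +100 to 100 (cap) — 20 left.
Coat Drive has room for 190 but only 20 remain, so it gets 20.
Total = 17×100 + 16×20 + 21×160 + 19×180 + 18×80 + 26×180 = 14920.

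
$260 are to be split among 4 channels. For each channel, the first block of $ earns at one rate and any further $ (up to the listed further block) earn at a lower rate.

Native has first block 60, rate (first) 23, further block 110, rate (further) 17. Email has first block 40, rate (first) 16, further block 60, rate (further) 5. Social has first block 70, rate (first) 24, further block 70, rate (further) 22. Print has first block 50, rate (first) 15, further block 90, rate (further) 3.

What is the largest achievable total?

Rank every tier by rate: Social/first 24 > Native/first 23 > Social/second 22 > Native/second 17 > Email/first 16 > Print/first 15 > Email/second 5 > Print/second 3.
Social/first (24): +70 — 190 left.
Fill Native first block (60 at 23) — 130 left.
Social/second (22): +70 — 60 left.
Native/second: +60 of 110 at 17; pool empty.
Total = 24×70 + 23×60 + 22×70 + 17×60 = 5620.

5620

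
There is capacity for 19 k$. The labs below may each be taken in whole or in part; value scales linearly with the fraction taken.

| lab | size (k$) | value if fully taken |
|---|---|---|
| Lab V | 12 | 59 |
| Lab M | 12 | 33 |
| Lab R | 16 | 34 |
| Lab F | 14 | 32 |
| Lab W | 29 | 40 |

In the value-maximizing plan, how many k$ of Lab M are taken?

Best value per unit of size first: Lab V 59/12≈4.92, Lab M 33/12≈2.75, Lab F 32/14≈2.29, Lab R 34/16≈2.12, Lab W 40/29≈1.38.
All 12 k$ of Lab V fit (value 59) ; 7 remain.
7 k$ left: a 7/12 share of Lab M gives 33×7/12 = 19.25.

7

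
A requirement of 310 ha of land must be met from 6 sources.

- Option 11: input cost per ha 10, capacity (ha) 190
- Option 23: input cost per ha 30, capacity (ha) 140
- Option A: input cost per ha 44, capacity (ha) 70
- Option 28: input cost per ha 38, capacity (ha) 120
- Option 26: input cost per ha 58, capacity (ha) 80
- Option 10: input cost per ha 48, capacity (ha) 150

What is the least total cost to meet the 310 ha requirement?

Use sources in increasing cost order.
Option 11 (10): use full 190 → 120 ha to go.
Option 23 at 30: take 120 of its 140 → requirement met.
Option 28, Option A, Option 10, Option 26: unused.
Cost = 190×10 + 120×30 = 5500.

5500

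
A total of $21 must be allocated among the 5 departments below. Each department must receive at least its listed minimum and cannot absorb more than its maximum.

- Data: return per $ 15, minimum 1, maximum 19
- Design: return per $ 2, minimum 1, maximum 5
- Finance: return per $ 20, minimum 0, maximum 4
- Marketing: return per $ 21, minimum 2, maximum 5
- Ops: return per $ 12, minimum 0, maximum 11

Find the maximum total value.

Meeting every minimum uses 1+1+0+2+0 = 4 $, leaving 17.
Rank by return per $: Marketing 21 > Finance 20 > Data 15 > Ops 12 > Design 2.
Marketing: +3 to 5 (cap) — 14 left.
Finance: +4 to 4 (cap) — 10 left.
Data: +10 (room for 18) → 11. Pool exhausted.
Total = 15×11 + 2×1 + 20×4 + 21×5 = 352.

352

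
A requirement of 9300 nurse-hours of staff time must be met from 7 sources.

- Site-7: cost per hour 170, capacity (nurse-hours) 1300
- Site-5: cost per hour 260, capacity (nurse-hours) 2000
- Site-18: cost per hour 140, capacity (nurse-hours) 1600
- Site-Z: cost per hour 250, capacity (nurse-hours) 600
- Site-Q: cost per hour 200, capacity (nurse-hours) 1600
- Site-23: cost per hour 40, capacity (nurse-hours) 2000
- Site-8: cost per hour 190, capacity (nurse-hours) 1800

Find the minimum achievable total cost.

1441000

Use sources in increasing cost order.
Take 2000 from Site-23 at 40 → need 7300 more.
Take 1600 from Site-18 at 140 → need 5700 more.
Site-7 at 170: take all 1300 nurse-hours → 4400 still needed.
Take 1800 from Site-8 at 190 → need 2600 more.
Site-Q at 200: take all 1600 nurse-hours → 1000 still needed.
Site-Z (250): use full 600 → 400 nurse-hours to go.
Take 400 from Site-5 at 260 to finish.
Cost = 2000×40 + 1600×140 + 1300×170 + 1800×190 + 1600×200 + 600×250 + 400×260 = 1441000.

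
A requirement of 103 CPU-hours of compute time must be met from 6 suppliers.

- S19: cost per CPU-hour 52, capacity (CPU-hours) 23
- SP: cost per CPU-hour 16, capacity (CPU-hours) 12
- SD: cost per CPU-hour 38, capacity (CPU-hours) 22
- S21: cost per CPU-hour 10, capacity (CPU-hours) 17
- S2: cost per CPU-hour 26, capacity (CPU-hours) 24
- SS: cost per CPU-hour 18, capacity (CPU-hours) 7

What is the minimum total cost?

3040

Fill from the cheapest supplier first.
S21 (10): use full 17 → 86 CPU-hours to go.
Take 12 from SP at 16 → need 74 more.
SS at 18: take all 7 CPU-hours → 67 still needed.
S2 at 26: take all 24 CPU-hours → 43 still needed.
Take 22 from SD at 38 → need 21 more.
Take 21 from S19 at 52 to finish.
Cost = 17×10 + 12×16 + 7×18 + 24×26 + 22×38 + 21×52 = 3040.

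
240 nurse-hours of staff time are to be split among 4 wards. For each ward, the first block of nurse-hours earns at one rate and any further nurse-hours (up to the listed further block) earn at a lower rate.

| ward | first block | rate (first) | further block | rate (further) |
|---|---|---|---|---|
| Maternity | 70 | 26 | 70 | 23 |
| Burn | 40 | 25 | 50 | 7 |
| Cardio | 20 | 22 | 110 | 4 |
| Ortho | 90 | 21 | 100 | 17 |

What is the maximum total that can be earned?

Order all 8 blocks by rate: Maternity/tier1 26 > Burn/tier1 25 > Maternity/tier2 23 > Cardio/tier1 22 > Ortho/tier1 21 > Ortho/tier2 17 > Burn/tier2 7 > Cardio/tier2 4.
Fill Maternity tier1 block (70 at 26) — 170 left.
Burn/tier1 (25): +40 — 130 left.
Maternity/tier2 (23): +70 — 60 left.
Cardio tier1 at 22: fill all 20 — 40 left.
Ortho tier1 at 21: only 40 left, fill 40.
Total = 26×70 + 25×40 + 23×70 + 22×20 + 21×40 = 5710.

5710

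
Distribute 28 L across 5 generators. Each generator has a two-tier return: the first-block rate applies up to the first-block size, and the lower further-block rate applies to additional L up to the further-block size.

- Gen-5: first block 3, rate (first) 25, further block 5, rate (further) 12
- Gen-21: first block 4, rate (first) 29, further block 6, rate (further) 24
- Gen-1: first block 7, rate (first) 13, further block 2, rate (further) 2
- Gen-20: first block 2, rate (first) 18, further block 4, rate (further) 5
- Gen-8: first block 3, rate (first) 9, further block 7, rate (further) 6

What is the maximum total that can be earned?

Treat each block as its own option and order by rate: Gen-21/T1 29 > Gen-5/T1 25 > Gen-21/T2 24 > Gen-20/T1 18 > Gen-1/T1 13 > Gen-5/T2 12 > Gen-8/T1 9 > Gen-8/T2 6 > Gen-20/T2 5 > Gen-1/T2 2.
Fill Gen-21 T1 block (4 at 29) ; 24 left.
Fill Gen-5 T1 block (3 at 25) ; 21 left.
Gen-21/T2 (24): +6 ; 15 left.
Gen-20/T1 (18): +2 ; 13 left.
Gen-1/T1 (13): +7 ; 6 left.
Fill Gen-5 T2 block (5 at 12) ; 1 left.
Gen-8/T1: +1 of 3 at 9; pool empty.
Total = 29×4 + 25×3 + 24×6 + 18×2 + 13×7 + 12×5 + 9×1 = 531.

531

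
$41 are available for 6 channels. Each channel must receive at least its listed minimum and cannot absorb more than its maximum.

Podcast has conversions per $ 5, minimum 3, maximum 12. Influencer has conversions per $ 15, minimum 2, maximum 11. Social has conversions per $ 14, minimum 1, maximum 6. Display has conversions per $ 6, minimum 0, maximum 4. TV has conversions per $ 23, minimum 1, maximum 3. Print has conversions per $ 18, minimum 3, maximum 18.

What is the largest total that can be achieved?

Meeting every minimum uses 3+2+1+0+1+3 = 10 $, leaving 31.
Rank by conversions per $: TV 23 > Print 18 > Influencer 15 > Social 14 > Display 6 > Podcast 5.
TV: +2 to 3 (cap) → 29 left.
Print takes 15 more to reach its cap of 18 → 14 left.
Influencer: +9 to 11 (cap) → 5 left.
Social takes 5 more to reach its cap of 6 → 0 left.
Total = 5×3 + 15×11 + 14×6 + 23×3 + 18×18 = 657.

657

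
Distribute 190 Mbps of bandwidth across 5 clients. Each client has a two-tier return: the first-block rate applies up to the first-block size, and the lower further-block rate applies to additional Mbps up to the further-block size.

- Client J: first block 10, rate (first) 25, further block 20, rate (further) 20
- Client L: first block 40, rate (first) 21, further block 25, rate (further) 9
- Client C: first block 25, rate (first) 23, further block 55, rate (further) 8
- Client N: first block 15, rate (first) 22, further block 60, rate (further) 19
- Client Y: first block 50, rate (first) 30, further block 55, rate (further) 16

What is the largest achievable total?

4465

Order all 10 blocks by rate: Client Y/tier1 30 > Client J/tier1 25 > Client C/tier1 23 > Client N/tier1 22 > Client L/tier1 21 > Client J/tier2 20 > Client N/tier2 19 > Client Y/tier2 16 > Client L/tier2 9 > Client C/tier2 8.
Client Y tier1 at 30: fill all 50 — 140 left.
Client J/tier1 (25): +10 — 130 left.
Client C/tier1 (23): +25 — 105 left.
Fill Client N tier1 block (15 at 22) — 90 left.
Fill Client L tier1 block (40 at 21) — 50 left.
Client J tier2 at 20: fill all 20 — 30 left.
Client N/tier2: +30 of 60 at 19; pool empty.
Total = 30×50 + 25×10 + 23×25 + 22×15 + 21×40 + 20×20 + 19×30 = 4465.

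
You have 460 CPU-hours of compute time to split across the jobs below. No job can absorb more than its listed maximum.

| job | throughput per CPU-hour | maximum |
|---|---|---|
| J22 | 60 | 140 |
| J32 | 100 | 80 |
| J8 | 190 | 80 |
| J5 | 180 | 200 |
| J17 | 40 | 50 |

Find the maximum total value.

Order the jobs by throughput per CPU-hour: J8 190 > J5 180 > J32 100 > J22 60 > J17 40.
Give J8 80 to hit its cap of 80 — 380 left.
Give J5 200 to hit its cap of 200 — 180 left.
J32 takes 80 to reach its cap of 80 — 100 left.
J22 has room for 140 but only 100 remain, so it gets 100.
Total = 60×100 + 100×80 + 190×80 + 180×200 = 65200.

65200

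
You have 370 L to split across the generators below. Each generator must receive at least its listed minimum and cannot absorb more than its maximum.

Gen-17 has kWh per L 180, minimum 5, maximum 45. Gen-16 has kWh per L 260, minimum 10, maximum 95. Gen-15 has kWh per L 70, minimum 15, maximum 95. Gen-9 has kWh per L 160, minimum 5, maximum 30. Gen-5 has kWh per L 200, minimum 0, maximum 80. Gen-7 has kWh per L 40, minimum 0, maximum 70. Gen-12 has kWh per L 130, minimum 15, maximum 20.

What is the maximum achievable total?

63050

Meeting every minimum uses 5+10+15+5+0+0+15 = 50 L, leaving 320.
Order the generators by kWh per L: Gen-16 260 > Gen-5 200 > Gen-17 180 > Gen-9 160 > Gen-12 130 > Gen-15 70 > Gen-7 40.
Give Gen-16 85 more to hit its cap of 95 → 235 left.
Gen-5 takes 80 more to reach its cap of 80 → 155 left.
Gen-17: +40 to 45 (cap) → 115 left.
Gen-9 takes 25 more to reach its cap of 30 → 90 left.
Gen-12: +5 to 20 (cap) → 85 left.
Gen-15 takes 80 more to reach its cap of 95 → 5 left.
Only 5 left; Gen-7 takes them to reach 5.
Total = 180×45 + 260×95 + 70×95 + 160×30 + 200×80 + 40×5 + 130×20 = 63050.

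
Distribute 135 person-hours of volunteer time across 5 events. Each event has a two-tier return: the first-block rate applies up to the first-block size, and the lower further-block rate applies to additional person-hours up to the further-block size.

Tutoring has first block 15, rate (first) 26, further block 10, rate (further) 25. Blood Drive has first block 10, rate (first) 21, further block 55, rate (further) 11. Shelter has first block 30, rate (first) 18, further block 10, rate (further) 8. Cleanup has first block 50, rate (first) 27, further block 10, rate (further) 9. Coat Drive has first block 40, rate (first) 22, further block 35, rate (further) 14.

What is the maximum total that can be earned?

3260

Rank every tier by rate: Cleanup/T1 27 > Tutoring/T1 26 > Tutoring/T2 25 > Coat Drive/T1 22 > Blood Drive/T1 21 > Shelter/T1 18 > Coat Drive/T2 14 > Blood Drive/T2 11 > Cleanup/T2 9 > Shelter/T2 8.
Cleanup/T1 (27): +50 — 85 left.
Tutoring/T1 (26): +15 — 70 left.
Tutoring/T2 (25): +10 — 60 left.
Coat Drive T1 at 22: fill all 40 — 20 left.
Blood Drive/T1 (21): +10 — 10 left.
Shelter/T1: +10 of 30 at 18; pool empty.
Total = 27×50 + 26×15 + 25×10 + 22×40 + 21×10 + 18×10 = 3260.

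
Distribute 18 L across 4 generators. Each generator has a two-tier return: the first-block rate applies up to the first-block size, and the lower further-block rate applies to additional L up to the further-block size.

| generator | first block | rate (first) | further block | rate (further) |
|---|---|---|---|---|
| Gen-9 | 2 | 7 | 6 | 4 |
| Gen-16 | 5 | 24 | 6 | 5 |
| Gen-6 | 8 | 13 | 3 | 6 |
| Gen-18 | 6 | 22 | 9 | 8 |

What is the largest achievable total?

Order all 8 blocks by rate: Gen-16/T1 24 > Gen-18/T1 22 > Gen-6/T1 13 > Gen-18/T2 8 > Gen-9/T1 7 > Gen-6/T2 6 > Gen-16/T2 5 > Gen-9/T2 4.
Gen-16 T1 at 24: fill all 5 — 13 left.
Gen-18 T1 at 22: fill all 6 — 7 left.
7 remain; put them into Gen-6 T1 at 13.
Total = 24×5 + 22×6 + 13×7 = 343.

343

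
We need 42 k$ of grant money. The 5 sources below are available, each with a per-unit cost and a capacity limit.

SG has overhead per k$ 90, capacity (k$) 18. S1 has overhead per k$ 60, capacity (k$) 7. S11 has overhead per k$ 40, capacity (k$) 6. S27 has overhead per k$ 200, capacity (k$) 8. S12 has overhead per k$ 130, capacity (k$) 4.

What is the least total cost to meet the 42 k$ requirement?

Fill from the cheapest source first.
S11 at 40: take all 6 k$ → 36 still needed.
Take 7 from S1 at 60 → need 29 more.
SG (90): use full 18 → 11 k$ to go.
S12 (130): use full 4 → 7 k$ to go.
S27 at 200: take 7 of its 8 → requirement met.
Cost = 6×40 + 7×60 + 18×90 + 4×130 + 7×200 = 4200.

4200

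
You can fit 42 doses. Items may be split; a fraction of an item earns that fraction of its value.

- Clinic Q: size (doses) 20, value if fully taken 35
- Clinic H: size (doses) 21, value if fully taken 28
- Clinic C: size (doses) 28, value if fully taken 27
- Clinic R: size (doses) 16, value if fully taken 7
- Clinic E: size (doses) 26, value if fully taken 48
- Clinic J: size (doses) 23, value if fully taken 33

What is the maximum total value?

76

Sort by value density: Clinic E 48/26≈1.85, Clinic Q 35/20≈1.75, Clinic J 33/23≈1.43, Clinic H 28/21≈1.33, Clinic C 27/28≈0.964, Clinic R 7/16≈0.438.
Take all of Clinic E (26 doses, value 48) → 16 doses left.
16 doses left: a 16/20 share of Clinic Q gives 35×16/20 = 28.
Total value = 76.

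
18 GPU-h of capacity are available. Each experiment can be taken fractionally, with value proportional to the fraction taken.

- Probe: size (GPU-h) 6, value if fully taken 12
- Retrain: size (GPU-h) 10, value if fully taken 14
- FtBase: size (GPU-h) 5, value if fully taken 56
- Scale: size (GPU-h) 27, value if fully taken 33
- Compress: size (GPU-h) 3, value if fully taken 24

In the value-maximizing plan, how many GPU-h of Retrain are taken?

4

Best value per unit of size first: FtBase 56/5≈11.2, Compress 24/3≈8, Probe 12/6≈2, Retrain 14/10≈1.4, Scale 33/27≈1.22.
All 5 GPU-h of FtBase fit (value 56) → 13 remain.
Take all of Compress (3 GPU-h, value 24) → 10 GPU-h left.
Probe: take in full, 6 GPU-h for value 12 → 4 left.
Only 4 GPU-h remain; take 4/10 of Retrain for value 14×4/10 = 5.6.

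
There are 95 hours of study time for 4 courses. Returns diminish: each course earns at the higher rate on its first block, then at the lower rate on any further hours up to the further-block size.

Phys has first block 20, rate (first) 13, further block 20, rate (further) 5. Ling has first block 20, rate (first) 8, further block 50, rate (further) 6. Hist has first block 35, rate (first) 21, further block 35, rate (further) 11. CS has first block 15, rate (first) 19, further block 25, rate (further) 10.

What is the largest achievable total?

Rank every tier by rate: Hist/first 21 > CS/first 19 > Phys/first 13 > Hist/second 11 > CS/second 10 > Ling/first 8 > Ling/second 6 > Phys/second 5.
Hist first at 21: fill all 35 → 60 left.
Fill CS first block (15 at 19) → 45 left.
Phys/first (13): +20 → 25 left.
Hist/second: +25 of 35 at 11; pool empty.
Total = 21×35 + 19×15 + 13×20 + 11×25 = 1555.

1555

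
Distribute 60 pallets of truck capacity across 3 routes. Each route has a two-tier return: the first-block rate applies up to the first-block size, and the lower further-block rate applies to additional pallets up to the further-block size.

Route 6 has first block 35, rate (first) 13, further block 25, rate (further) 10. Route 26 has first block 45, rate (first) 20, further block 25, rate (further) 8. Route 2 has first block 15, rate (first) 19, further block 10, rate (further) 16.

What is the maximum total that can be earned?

Treat each block as its own option and order by rate: Route 26/tier1 20 > Route 2/tier1 19 > Route 2/tier2 16 > Route 6/tier1 13 > Route 6/tier2 10 > Route 26/tier2 8.
Route 26/tier1 (20): +45 — 15 left.
Route 2 tier1 at 19: fill all 15 — 0 left.
Total = 20×45 + 19×15 = 1185.

1185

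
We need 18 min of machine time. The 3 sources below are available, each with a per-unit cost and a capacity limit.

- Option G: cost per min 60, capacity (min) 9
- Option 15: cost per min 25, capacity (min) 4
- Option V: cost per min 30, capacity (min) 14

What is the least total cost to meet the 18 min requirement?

Cheapest first:
Take 4 from Option 15 at 25 — need 14 more.
Option V at 30: take all 14 min — 0 still needed.
Option G: unused.
Cost = 4×25 + 14×30 = 520.

520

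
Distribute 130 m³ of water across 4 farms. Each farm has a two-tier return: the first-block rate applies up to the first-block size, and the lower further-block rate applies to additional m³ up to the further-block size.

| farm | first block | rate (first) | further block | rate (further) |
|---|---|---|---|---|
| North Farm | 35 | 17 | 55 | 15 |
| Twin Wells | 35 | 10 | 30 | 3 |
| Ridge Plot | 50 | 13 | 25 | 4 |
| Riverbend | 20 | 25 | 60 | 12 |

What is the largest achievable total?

2180

Order all 8 blocks by rate: Riverbend/first 25 > North Farm/first 17 > North Farm/second 15 > Ridge Plot/first 13 > Riverbend/second 12 > Twin Wells/first 10 > Ridge Plot/second 4 > Twin Wells/second 3.
Riverbend first at 25: fill all 20 ; 110 left.
North Farm first at 17: fill all 35 ; 75 left.
Fill North Farm second block (55 at 15) ; 20 left.
Ridge Plot/first: +20 of 50 at 13; pool empty.
Total = 25×20 + 17×35 + 15×55 + 13×20 = 2180.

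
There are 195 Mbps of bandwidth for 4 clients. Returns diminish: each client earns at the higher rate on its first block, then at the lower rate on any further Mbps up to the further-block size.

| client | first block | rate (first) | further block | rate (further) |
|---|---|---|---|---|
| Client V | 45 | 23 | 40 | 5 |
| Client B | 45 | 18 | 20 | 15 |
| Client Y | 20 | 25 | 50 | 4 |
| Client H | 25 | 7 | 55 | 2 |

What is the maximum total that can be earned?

Treat each block as its own option and order by rate: Client Y/T1 25 > Client V/T1 23 > Client B/T1 18 > Client B/T2 15 > Client H/T1 7 > Client V/T2 5 > Client Y/T2 4 > Client H/T2 2.
Client Y/T1 (25): +20 → 175 left.
Fill Client V T1 block (45 at 23) → 130 left.
Fill Client B T1 block (45 at 18) → 85 left.
Fill Client B T2 block (20 at 15) → 65 left.
Fill Client H T1 block (25 at 7) → 40 left.
Client V/T2 (5): +40 → 0 left.
Total = 25×20 + 23×45 + 18×45 + 15×20 + 7×25 + 5×40 = 3020.

3020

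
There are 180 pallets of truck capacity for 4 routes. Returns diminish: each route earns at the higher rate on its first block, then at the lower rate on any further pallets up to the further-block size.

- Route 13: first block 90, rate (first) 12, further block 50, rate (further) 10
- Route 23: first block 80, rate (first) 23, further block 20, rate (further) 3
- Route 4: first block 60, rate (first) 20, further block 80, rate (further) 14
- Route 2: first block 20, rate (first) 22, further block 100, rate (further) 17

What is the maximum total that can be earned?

Rank every tier by rate: Route 23/tier1 23 > Route 2/tier1 22 > Route 4/tier1 20 > Route 2/tier2 17 > Route 4/tier2 14 > Route 13/tier1 12 > Route 13/tier2 10 > Route 23/tier2 3.
Route 23/tier1 (23): +80 → 100 left.
Fill Route 2 tier1 block (20 at 22) → 80 left.
Route 4/tier1 (20): +60 → 20 left.
Route 2/tier2: +20 of 100 at 17; pool empty.
Total = 23×80 + 22×20 + 20×60 + 17×20 = 3820.

3820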